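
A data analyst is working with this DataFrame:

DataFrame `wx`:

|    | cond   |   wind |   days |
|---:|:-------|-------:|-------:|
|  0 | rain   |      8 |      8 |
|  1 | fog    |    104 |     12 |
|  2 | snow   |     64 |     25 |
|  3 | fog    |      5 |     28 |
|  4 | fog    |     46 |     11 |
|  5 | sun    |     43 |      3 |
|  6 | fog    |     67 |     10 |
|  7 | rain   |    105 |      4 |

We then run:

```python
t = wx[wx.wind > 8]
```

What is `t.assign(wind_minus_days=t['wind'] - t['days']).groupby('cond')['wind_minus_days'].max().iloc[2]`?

filter rows where wind > 8:
   cond  wind  days
1   fog   104    12
2  snow    64    25
4   fog    46    11
5   sun    43     3
6   fog    67    10
7  rain   105     4
add column wind_minus_days = t['wind'] - t['days']:
   cond  wind  days  wind_minus_days
1   fog   104    12               92
2  snow    64    25               39
4   fog    46    11               35
5   sun    43     3               40
6   fog    67    10               57
7  rain   105     4              101
group by cond, max of wind_minus_days:
cond
fog      92
rain    101
snow     39
sun      40
Name: wind_minus_days, dtype: int64

39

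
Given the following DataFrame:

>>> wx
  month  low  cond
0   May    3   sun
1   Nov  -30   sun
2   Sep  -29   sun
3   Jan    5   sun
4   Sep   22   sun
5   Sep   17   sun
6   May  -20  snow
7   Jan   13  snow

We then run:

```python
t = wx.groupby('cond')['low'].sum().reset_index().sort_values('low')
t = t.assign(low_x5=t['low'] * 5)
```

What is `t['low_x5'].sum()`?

-95

group by cond, sum of low:
cond
snow    -7
sun    -12
Name: low, dtype: int64
reset_index():
   cond  low
0  snow   -7
1   sun  -12
sort by low:
   cond  low
1   sun  -12
0  snow   -7
add column low_x5 = t['low'] * 5:
   cond  low  low_x5
1   sun  -12     -60
0  snow   -7     -35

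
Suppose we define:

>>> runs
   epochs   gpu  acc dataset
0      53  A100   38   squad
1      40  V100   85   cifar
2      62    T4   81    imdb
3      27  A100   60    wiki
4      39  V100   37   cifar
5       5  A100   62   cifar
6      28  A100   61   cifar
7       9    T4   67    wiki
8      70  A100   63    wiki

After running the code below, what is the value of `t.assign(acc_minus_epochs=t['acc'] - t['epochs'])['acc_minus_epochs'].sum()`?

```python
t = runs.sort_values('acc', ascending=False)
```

sort by acc descending:
   epochs   gpu  acc dataset
1      40  V100   85   cifar
2      62    T4   81    imdb
7       9    T4   67    wiki
8      70  A100   63    wiki
5       5  A100   62   cifar
6      28  A100   61   cifar
3      27  A100   60    wiki
0      53  A100   38   squad
4      39  V100   37   cifar
add column acc_minus_epochs = t['acc'] - t['epochs']:
   epochs   gpu  acc dataset  acc_minus_epochs
1      40  V100   85   cifar                45
2      62    T4   81    imdb                19
7       9    T4   67    wiki                58
8      70  A100   63    wiki                -7
5       5  A100   62   cifar                57
6      28  A100   61   cifar                33
3      27  A100   60    wiki                33
0      53  A100   38   squad               -15
4      39  V100   37   cifar                -2
Taking the sum of column 'acc_minus_epochs' gives 221.

221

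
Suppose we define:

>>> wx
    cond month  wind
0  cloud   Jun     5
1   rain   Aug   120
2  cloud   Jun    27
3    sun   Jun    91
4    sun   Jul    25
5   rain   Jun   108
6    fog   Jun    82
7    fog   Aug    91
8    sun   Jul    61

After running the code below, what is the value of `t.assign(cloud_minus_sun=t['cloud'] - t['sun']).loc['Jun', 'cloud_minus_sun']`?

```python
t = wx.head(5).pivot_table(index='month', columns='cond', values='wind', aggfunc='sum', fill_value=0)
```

take first 5 rows:
    cond month  wind
0  cloud   Jun     5
1   rain   Aug   120
2  cloud   Jun    27
3    sun   Jun    91
4    sun   Jul    25
pivot: rows=month, cols=cond, sum(wind):
cond   cloud  rain  sun
month                  
Aug        0   120    0
Jul        0     0   25
Jun       32     0   91
add column cloud_minus_sun = t['cloud'] - t['sun']:
cond   cloud  rain  sun  cloud_minus_sun
month                                   
Aug        0   120    0                0
Jul        0     0   25              -25
Jun       32     0   91              -59
Then the value at row 'Jun', column 'cloud_minus_sun': -59

-59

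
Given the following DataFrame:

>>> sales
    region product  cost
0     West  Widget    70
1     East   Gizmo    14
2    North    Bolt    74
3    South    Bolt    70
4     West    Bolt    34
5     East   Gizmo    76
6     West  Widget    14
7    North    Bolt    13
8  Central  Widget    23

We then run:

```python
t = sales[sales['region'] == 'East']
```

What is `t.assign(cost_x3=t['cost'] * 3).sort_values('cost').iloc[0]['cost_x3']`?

42

filter rows where region == 'East':
  region product  cost
1   East   Gizmo    14
5   East   Gizmo    76
add column cost_x3 = t['cost'] * 3:
  region product  cost  cost_x3
1   East   Gizmo    14       42
5   East   Gizmo    76      228
sort by cost:
  region product  cost  cost_x3
1   East   Gizmo    14       42
5   East   Gizmo    76      228
Then the value at position 0, column 'cost_x3': 42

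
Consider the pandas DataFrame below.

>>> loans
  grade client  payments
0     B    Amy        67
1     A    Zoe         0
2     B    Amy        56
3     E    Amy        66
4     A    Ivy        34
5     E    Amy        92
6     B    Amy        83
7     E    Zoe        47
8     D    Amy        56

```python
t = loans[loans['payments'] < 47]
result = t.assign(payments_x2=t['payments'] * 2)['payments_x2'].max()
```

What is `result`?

filter rows where payments < 47:
  grade client  payments
1     A    Zoe         0
4     A    Ivy        34
add column payments_x2 = t['payments'] * 2:
  grade client  payments  payments_x2
1     A    Zoe         0            0
4     A    Ivy        34           68
Finally, max of column 'payments_x2' = 68.

68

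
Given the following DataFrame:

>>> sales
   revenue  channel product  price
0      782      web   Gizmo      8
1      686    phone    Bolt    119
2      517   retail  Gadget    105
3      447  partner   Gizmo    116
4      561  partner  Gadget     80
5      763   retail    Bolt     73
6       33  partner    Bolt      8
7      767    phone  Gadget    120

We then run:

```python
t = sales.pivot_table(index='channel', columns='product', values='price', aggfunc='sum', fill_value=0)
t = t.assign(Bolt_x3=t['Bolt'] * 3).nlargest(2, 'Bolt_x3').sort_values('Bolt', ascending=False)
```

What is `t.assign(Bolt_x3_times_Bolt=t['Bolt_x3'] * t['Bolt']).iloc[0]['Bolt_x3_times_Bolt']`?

pivot: rows=channel, cols=product, sum(price):
product  Bolt  Gadget  Gizmo
channel                     
partner     8      80    116
phone     119     120      0
retail     73     105      0
web         0       0      8
add column Bolt_x3 = t['Bolt'] * 3:
product  Bolt  Gadget  Gizmo  Bolt_x3
channel                              
partner     8      80    116       24
phone     119     120      0      357
retail     73     105      0      219
web         0       0      8        0
take 2 rows with largest Bolt_x3:
product  Bolt  Gadget  Gizmo  Bolt_x3
channel                              
phone     119     120      0      357
retail     73     105      0      219
sort by Bolt descending:
product  Bolt  Gadget  Gizmo  Bolt_x3
channel                              
phone     119     120      0      357
retail     73     105      0      219
add column Bolt_x3_times_Bolt = t['Bolt_x3'] * t['Bolt']:
product  Bolt  Gadget  Gizmo  Bolt_x3  Bolt_x3_times_Bolt
channel                                                  
phone     119     120      0      357               42483
retail     73     105      0      219               15987
Reading off the value at position 0, column 'Bolt_x3_times_Bolt', we get 42483.

42483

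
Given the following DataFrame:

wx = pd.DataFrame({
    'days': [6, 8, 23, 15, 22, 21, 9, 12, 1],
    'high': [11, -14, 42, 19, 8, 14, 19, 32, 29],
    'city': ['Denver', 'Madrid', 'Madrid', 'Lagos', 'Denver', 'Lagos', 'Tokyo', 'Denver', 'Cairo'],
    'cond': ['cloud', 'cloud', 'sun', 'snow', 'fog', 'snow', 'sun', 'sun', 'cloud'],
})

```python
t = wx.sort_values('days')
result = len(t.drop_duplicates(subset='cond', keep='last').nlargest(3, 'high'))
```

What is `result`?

sort by days:
   days  high    city   cond
8     1    29   Cairo  cloud
0     6    11  Denver  cloud
1     8   -14  Madrid  cloud
6     9    19   Tokyo    sun
7    12    32  Denver    sun
3    15    19   Lagos   snow
5    21    14   Lagos   snow
4    22     8  Denver    fog
2    23    42  Madrid    sun
drop duplicate cond (keep=last):
   days  high    city   cond
1     8   -14  Madrid  cloud
5    21    14   Lagos   snow
4    22     8  Denver    fog
2    23    42  Madrid    sun
take 3 rows with largest high:
   days  high    city  cond
2    23    42  Madrid   sun
5    21    14   Lagos  snow
4    22     8  Denver   fog
The number of rows is 3.

3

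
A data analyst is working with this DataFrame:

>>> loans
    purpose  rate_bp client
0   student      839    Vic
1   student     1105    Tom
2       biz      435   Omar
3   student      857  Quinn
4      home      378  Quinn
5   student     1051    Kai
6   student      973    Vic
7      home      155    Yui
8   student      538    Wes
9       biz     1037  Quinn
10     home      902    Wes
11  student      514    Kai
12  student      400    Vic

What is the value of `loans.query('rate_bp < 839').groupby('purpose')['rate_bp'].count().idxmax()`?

student

filter rows where rate_bp < 839:
    purpose  rate_bp client
2       biz      435   Omar
4      home      378  Quinn
7      home      155    Yui
8   student      538    Wes
11  student      514    Kai
12  student      400    Vic
group by purpose, count of rate_bp:
purpose
biz        1
home       2
student    3
Name: rate_bp, dtype: int64
The label with the largest value is student.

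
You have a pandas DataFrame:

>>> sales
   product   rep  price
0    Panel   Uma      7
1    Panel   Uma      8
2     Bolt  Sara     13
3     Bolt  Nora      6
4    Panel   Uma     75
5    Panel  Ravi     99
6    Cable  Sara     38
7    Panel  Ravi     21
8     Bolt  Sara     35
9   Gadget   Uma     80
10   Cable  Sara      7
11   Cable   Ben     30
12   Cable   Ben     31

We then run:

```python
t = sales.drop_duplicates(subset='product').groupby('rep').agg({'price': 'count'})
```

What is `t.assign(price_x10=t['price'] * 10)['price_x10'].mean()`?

20.0

drop duplicate product (keep=first):
  product   rep  price
0   Panel   Uma      7
2    Bolt  Sara     13
6   Cable  Sara     38
9  Gadget   Uma     80
group by rep, count of price:
      price
rep        
Sara      2
Uma       2
add column price_x10 = t['price'] * 10:
      price  price_x10
rep                   
Sara      2         20
Uma       2         20
The mean of column 'price_x10' is 20.0.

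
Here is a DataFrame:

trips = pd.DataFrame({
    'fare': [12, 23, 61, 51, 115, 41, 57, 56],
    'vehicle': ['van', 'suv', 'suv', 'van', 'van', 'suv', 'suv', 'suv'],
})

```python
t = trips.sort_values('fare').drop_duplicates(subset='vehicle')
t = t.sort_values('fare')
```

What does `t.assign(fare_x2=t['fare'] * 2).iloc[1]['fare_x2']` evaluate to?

46

sort by fare:
   fare vehicle
0    12     van
1    23     suv
5    41     suv
3    51     van
7    56     suv
6    57     suv
2    61     suv
4   115     van
drop duplicate vehicle (keep=first):
   fare vehicle
0    12     van
1    23     suv
sort by fare:
   fare vehicle
0    12     van
1    23     suv
add column fare_x2 = t['fare'] * 2:
   fare vehicle  fare_x2
0    12     van       24
1    23     suv       46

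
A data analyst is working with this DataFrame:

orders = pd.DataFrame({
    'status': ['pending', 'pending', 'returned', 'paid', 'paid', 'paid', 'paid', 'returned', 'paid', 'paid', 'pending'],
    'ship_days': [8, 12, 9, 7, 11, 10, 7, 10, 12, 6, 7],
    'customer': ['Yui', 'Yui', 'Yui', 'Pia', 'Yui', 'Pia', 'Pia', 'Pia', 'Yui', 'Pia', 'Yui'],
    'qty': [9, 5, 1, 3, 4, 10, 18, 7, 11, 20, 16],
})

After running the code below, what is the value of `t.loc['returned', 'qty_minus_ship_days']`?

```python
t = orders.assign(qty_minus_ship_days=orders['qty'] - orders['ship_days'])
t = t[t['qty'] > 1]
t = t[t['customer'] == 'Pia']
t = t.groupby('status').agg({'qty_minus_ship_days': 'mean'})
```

add column qty_minus_ship_days = orders['qty'] - orders['ship_days']:
      status  ship_days customer  qty  qty_minus_ship_days
0    pending          8      Yui    9                    1
1    pending         12      Yui    5                   -7
2   returned          9      Yui    1                   -8
3       paid          7      Pia    3                   -4
4       paid         11      Yui    4                   -7
5       paid         10      Pia   10                    0
6       paid          7      Pia   18                   11
7   returned         10      Pia    7                   -3
8       paid         12      Yui   11                   -1
9       paid          6      Pia   20                   14
10   pending          7      Yui   16                    9
filter rows where qty > 1:
      status  ship_days customer  qty  qty_minus_ship_days
0    pending          8      Yui    9                    1
1    pending         12      Yui    5                   -7
3       paid          7      Pia    3                   -4
4       paid         11      Yui    4                   -7
5       paid         10      Pia   10                    0
6       paid          7      Pia   18                   11
7   returned         10      Pia    7                   -3
8       paid         12      Yui   11                   -1
9       paid          6      Pia   20                   14
10   pending          7      Yui   16                    9
filter rows where customer == 'Pia':
     status  ship_days customer  qty  qty_minus_ship_days
3      paid          7      Pia    3                   -4
5      paid         10      Pia   10                    0
6      paid          7      Pia   18                   11
7  returned         10      Pia    7                   -3
9      paid          6      Pia   20                   14
group by status, mean of qty_minus_ship_days:
          qty_minus_ship_days
status                       
paid                     5.25
returned                -3.00

-3.0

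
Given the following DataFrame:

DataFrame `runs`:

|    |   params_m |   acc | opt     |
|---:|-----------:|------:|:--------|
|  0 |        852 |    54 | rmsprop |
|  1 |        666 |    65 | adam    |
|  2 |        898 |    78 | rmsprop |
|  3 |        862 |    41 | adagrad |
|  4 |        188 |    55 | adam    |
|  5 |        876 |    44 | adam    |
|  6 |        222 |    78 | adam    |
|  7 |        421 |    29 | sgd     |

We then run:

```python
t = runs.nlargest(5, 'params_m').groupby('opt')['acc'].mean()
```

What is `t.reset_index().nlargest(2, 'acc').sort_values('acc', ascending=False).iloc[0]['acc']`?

66.0

take 5 rows with largest params_m:
   params_m  acc      opt
2       898   78  rmsprop
5       876   44     adam
3       862   41  adagrad
0       852   54  rmsprop
1       666   65     adam
group by opt, mean of acc:
opt
adagrad    41.0
adam       54.5
rmsprop    66.0
Name: acc, dtype: float64
reset_index():
       opt   acc
0  adagrad  41.0
1     adam  54.5
2  rmsprop  66.0
take 2 rows with largest acc:
       opt   acc
2  rmsprop  66.0
1     adam  54.5
sort by acc descending:
       opt   acc
2  rmsprop  66.0
1     adam  54.5
So iloc[0]['acc'] = 66.0.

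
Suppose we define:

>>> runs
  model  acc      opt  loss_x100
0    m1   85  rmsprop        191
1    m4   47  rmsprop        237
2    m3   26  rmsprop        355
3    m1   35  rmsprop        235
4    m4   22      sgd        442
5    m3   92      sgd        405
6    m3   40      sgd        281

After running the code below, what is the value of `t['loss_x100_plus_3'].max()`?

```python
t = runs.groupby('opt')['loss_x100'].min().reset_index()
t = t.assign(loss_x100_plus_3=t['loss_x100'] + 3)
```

group by opt, min of loss_x100:
opt
rmsprop    191
sgd        281
Name: loss_x100, dtype: int64
reset_index():
       opt  loss_x100
0  rmsprop        191
1      sgd        281
add column loss_x100_plus_3 = t['loss_x100'] + 3:
       opt  loss_x100  loss_x100_plus_3
0  rmsprop        191               194
1      sgd        281               284
Then the max of column 'loss_x100_plus_3': 284

284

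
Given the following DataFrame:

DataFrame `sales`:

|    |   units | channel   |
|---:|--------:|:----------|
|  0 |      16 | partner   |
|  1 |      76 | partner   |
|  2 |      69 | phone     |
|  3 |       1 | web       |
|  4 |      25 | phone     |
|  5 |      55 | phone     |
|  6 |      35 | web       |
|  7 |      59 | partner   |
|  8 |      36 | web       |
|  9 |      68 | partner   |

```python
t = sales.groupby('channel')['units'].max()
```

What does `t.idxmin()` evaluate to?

web

group by channel, max of units:
channel
partner    76
phone      69
web        36
Name: units, dtype: int64
Finally, label with the smallest value = web.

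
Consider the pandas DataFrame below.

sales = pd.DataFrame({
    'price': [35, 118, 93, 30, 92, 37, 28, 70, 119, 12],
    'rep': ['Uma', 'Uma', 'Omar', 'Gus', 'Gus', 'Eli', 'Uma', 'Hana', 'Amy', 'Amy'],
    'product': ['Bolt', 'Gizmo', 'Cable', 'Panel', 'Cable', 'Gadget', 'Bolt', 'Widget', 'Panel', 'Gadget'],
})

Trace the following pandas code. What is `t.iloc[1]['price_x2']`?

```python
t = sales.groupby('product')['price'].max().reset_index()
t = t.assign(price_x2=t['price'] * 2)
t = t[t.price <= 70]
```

74

group by product, max of price:
product
Bolt       35
Cable      93
Gadget     37
Gizmo     118
Panel     119
Widget     70
Name: price, dtype: int64
reset_index():
  product  price
0    Bolt     35
1   Cable     93
2  Gadget     37
3   Gizmo    118
4   Panel    119
5  Widget     70
add column price_x2 = t['price'] * 2:
  product  price  price_x2
0    Bolt     35        70
1   Cable     93       186
2  Gadget     37        74
3   Gizmo    118       236
4   Panel    119       238
5  Widget     70       140
filter rows where price <= 70:
  product  price  price_x2
0    Bolt     35        70
2  Gadget     37        74
5  Widget     70       140
So iloc[1]['price_x2'] = 74.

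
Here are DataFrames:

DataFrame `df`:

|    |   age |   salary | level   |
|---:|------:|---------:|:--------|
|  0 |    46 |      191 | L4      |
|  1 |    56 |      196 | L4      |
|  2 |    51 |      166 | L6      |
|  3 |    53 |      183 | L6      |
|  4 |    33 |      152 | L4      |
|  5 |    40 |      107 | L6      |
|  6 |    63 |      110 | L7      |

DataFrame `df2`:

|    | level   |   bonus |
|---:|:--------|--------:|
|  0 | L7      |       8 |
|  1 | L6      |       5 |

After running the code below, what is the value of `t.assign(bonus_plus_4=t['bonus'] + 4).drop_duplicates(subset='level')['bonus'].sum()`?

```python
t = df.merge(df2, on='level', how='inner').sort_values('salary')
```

merge on 'level' (how='inner') → 4 rows:
   age  salary level  bonus
0   51     166    L6      5
1   53     183    L6      5
2   40     107    L6      5
3   63     110    L7      8
sort by salary:
   age  salary level  bonus
2   40     107    L6      5
3   63     110    L7      8
0   51     166    L6      5
1   53     183    L6      5
add column bonus_plus_4 = t['bonus'] + 4:
   age  salary level  bonus  bonus_plus_4
2   40     107    L6      5             9
3   63     110    L7      8            12
0   51     166    L6      5             9
1   53     183    L6      5             9
drop duplicate level (keep=first):
   age  salary level  bonus  bonus_plus_4
2   40     107    L6      5             9
3   63     110    L7      8            12
Then the sum of column 'bonus': 13

13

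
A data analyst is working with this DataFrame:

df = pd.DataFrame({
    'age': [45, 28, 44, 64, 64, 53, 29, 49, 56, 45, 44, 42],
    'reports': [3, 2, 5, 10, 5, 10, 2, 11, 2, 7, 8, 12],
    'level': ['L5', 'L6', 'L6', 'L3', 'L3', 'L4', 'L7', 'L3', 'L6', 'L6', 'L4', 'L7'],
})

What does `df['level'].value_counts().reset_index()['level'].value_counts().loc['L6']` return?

value_counts of level:
level
L6    4
L3    3
L4    2
L7    2
L5    1
Name: count, dtype: int64
reset_index():
  level  count
0    L6      4
1    L3      3
2    L4      2
3    L7      2
4    L5      1
value_counts of level:
level
L6    1
L3    1
L4    1
L7    1
L5    1
Name: count, dtype: int64

1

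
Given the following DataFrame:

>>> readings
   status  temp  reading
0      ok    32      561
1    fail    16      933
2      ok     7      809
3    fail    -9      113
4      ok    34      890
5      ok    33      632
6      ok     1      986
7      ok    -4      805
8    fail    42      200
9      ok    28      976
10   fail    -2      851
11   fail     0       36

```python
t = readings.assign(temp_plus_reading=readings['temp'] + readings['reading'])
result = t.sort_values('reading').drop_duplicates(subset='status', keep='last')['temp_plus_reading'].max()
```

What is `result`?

add column temp_plus_reading = readings['temp'] + readings['reading']:
   status  temp  reading  temp_plus_reading
0      ok    32      561                593
1    fail    16      933                949
2      ok     7      809                816
3    fail    -9      113                104
4      ok    34      890                924
5      ok    33      632                665
6      ok     1      986                987
7      ok    -4      805                801
8    fail    42      200                242
9      ok    28      976               1004
10   fail    -2      851                849
11   fail     0       36                 36
sort by reading:
   status  temp  reading  temp_plus_reading
11   fail     0       36                 36
3    fail    -9      113                104
8    fail    42      200                242
0      ok    32      561                593
5      ok    33      632                665
7      ok    -4      805                801
2      ok     7      809                816
10   fail    -2      851                849
4      ok    34      890                924
1    fail    16      933                949
9      ok    28      976               1004
6      ok     1      986                987
drop duplicate status (keep=last):
  status  temp  reading  temp_plus_reading
1   fail    16      933                949
6     ok     1      986                987

987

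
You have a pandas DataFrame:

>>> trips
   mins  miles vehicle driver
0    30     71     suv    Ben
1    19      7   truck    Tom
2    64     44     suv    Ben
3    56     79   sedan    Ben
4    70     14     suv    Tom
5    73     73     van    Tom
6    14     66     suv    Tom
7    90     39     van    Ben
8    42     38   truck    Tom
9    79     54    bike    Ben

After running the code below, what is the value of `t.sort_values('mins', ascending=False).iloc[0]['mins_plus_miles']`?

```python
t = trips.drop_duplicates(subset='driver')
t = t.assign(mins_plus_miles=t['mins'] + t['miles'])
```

101

drop duplicate driver (keep=first):
   mins  miles vehicle driver
0    30     71     suv    Ben
1    19      7   truck    Tom
add column mins_plus_miles = t['mins'] + t['miles']:
   mins  miles vehicle driver  mins_plus_miles
0    30     71     suv    Ben              101
1    19      7   truck    Tom               26
sort by mins descending:
   mins  miles vehicle driver  mins_plus_miles
0    30     71     suv    Ben              101
1    19      7   truck    Tom               26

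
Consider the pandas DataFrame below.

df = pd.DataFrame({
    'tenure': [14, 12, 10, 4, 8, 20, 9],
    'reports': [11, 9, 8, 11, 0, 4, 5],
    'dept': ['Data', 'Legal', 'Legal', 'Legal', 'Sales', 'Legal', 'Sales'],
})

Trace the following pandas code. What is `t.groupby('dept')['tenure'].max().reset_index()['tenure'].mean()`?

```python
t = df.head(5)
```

11.3333333333

take first 5 rows:
   tenure  reports   dept
0      14       11   Data
1      12        9  Legal
2      10        8  Legal
3       4       11  Legal
4       8        0  Sales
group by dept, max of tenure:
dept
Data     14
Legal    12
Sales     8
Name: tenure, dtype: int64
reset_index():
    dept  tenure
0   Data      14
1  Legal      12
2  Sales       8
mean of column 'tenure' → 11.3333333333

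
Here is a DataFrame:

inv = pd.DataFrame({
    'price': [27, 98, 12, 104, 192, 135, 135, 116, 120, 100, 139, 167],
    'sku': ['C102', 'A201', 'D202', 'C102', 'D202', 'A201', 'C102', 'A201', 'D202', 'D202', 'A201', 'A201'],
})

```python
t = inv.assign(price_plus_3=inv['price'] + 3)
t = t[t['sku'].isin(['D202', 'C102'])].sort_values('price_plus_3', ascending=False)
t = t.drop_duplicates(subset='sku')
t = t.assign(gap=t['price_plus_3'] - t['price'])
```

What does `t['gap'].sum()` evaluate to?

6

add column price_plus_3 = inv['price'] + 3:
    price   sku  price_plus_3
0      27  C102            30
1      98  A201           101
2      12  D202            15
3     104  C102           107
4     192  D202           195
5     135  A201           138
6     135  C102           138
7     116  A201           119
8     120  D202           123
9     100  D202           103
10    139  A201           142
11    167  A201           170
filter rows where sku in ['D202', 'C102']:
   price   sku  price_plus_3
0     27  C102            30
2     12  D202            15
3    104  C102           107
4    192  D202           195
6    135  C102           138
8    120  D202           123
9    100  D202           103
sort by price_plus_3 descending:
   price   sku  price_plus_3
4    192  D202           195
6    135  C102           138
8    120  D202           123
3    104  C102           107
9    100  D202           103
0     27  C102            30
2     12  D202            15
drop duplicate sku (keep=first):
   price   sku  price_plus_3
4    192  D202           195
6    135  C102           138
add column gap = t['price_plus_3'] - t['price']:
   price   sku  price_plus_3  gap
4    192  D202           195    3
6    135  C102           138    3
sum of column 'gap' → 6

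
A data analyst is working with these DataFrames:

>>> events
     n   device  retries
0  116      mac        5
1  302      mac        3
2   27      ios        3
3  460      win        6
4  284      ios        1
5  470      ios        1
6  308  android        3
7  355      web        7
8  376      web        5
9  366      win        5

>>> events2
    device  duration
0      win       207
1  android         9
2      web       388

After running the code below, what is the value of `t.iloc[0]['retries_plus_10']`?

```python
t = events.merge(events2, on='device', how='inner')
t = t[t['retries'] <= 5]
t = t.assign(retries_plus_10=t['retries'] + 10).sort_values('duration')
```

merge on 'device' (how='inner') → 5 rows:
     n   device  retries  duration
0  460      win        6       207
1  308  android        3         9
2  355      web        7       388
3  376      web        5       388
4  366      win        5       207
filter rows where retries <= 5:
     n   device  retries  duration
1  308  android        3         9
3  376      web        5       388
4  366      win        5       207
add column retries_plus_10 = t['retries'] + 10:
     n   device  retries  duration  retries_plus_10
1  308  android        3         9               13
3  376      web        5       388               15
4  366      win        5       207               15
sort by duration:
     n   device  retries  duration  retries_plus_10
1  308  android        3         9               13
4  366      win        5       207               15
3  376      web        5       388               15
Taking the value at position 0, column 'retries_plus_10' gives 13.

13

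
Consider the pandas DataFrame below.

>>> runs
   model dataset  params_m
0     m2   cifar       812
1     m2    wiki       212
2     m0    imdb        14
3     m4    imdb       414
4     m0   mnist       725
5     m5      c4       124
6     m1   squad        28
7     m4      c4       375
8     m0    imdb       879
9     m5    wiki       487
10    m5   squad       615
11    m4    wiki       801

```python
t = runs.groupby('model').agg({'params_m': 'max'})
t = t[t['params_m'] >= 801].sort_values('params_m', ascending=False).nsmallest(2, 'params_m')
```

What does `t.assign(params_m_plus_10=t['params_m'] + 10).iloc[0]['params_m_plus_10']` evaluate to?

811

group by model, max of params_m:
       params_m
model          
m0          879
m1           28
m2          812
m4          801
m5          615
filter rows where params_m >= 801:
       params_m
model          
m0          879
m2          812
m4          801
sort by params_m descending:
       params_m
model          
m0          879
m2          812
m4          801
take 2 rows with smallest params_m:
       params_m
model          
m4          801
m2          812
add column params_m_plus_10 = t['params_m'] + 10:
       params_m  params_m_plus_10
model                            
m4          801               811
m2          812               822
So iloc[0]['params_m_plus_10'] = 811.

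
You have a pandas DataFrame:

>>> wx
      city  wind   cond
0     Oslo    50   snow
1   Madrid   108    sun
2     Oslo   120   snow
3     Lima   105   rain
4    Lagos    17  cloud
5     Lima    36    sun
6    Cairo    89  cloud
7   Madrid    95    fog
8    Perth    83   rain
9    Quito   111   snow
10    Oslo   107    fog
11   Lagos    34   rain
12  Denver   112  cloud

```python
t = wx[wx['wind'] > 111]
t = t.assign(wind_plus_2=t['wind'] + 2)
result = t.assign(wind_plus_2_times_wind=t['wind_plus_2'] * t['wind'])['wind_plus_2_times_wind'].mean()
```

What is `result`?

13704.0

filter rows where wind > 111:
      city  wind   cond
2     Oslo   120   snow
12  Denver   112  cloud
add column wind_plus_2 = t['wind'] + 2:
      city  wind   cond  wind_plus_2
2     Oslo   120   snow          122
12  Denver   112  cloud          114
add column wind_plus_2_times_wind = t['wind_plus_2'] * t['wind']:
      city  wind   cond  wind_plus_2  wind_plus_2_times_wind
2     Oslo   120   snow          122                   14640
12  Denver   112  cloud          114                   12768
Reading off the mean of column 'wind_plus_2_times_wind', we get 13704.0.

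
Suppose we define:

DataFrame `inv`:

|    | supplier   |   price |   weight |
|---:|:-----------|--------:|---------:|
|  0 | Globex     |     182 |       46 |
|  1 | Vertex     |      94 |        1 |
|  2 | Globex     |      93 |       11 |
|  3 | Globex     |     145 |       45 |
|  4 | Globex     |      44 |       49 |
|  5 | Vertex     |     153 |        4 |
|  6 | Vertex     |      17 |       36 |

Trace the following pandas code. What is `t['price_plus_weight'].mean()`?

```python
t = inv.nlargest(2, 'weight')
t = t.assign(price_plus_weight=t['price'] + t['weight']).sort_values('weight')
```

160.5

take 2 rows with largest weight:
  supplier  price  weight
4   Globex     44      49
0   Globex    182      46
add column price_plus_weight = t['price'] + t['weight']:
  supplier  price  weight  price_plus_weight
4   Globex     44      49                 93
0   Globex    182      46                228
sort by weight:
  supplier  price  weight  price_plus_weight
0   Globex    182      46                228
4   Globex     44      49                 93
Finally, mean of column 'price_plus_weight' = 160.5.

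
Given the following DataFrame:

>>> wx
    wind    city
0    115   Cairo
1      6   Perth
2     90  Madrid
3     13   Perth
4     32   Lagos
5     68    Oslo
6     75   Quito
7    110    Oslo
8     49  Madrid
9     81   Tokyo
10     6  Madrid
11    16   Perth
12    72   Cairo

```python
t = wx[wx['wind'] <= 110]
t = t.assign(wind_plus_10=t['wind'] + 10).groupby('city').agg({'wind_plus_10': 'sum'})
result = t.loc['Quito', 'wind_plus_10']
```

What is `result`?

filter rows where wind <= 110:
    wind    city
1      6   Perth
2     90  Madrid
3     13   Perth
4     32   Lagos
5     68    Oslo
6     75   Quito
7    110    Oslo
8     49  Madrid
9     81   Tokyo
10     6  Madrid
11    16   Perth
12    72   Cairo
add column wind_plus_10 = t['wind'] + 10:
    wind    city  wind_plus_10
1      6   Perth            16
2     90  Madrid           100
3     13   Perth            23
4     32   Lagos            42
5     68    Oslo            78
6     75   Quito            85
7    110    Oslo           120
8     49  Madrid            59
9     81   Tokyo            91
10     6  Madrid            16
11    16   Perth            26
12    72   Cairo            82
group by city, sum of wind_plus_10:
        wind_plus_10
city                
Cairo             82
Lagos             42
Madrid           175
Oslo             198
Perth             65
Quito             85
Tokyo             91
Hence 85.

85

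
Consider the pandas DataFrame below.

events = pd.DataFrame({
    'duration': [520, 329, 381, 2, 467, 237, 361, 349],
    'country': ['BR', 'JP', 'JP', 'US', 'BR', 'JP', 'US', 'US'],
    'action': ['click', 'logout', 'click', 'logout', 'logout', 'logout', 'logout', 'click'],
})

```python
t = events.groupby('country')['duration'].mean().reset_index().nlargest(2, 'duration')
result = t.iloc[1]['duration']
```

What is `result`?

315.666666667

group by country, mean of duration:
country
BR    493.500000
JP    315.666667
US    237.333333
Name: duration, dtype: float64
reset_index():
  country    duration
0      BR  493.500000
1      JP  315.666667
2      US  237.333333
take 2 rows with largest duration:
  country    duration
0      BR  493.500000
1      JP  315.666667
value at position 1, column 'duration' → 315.666666667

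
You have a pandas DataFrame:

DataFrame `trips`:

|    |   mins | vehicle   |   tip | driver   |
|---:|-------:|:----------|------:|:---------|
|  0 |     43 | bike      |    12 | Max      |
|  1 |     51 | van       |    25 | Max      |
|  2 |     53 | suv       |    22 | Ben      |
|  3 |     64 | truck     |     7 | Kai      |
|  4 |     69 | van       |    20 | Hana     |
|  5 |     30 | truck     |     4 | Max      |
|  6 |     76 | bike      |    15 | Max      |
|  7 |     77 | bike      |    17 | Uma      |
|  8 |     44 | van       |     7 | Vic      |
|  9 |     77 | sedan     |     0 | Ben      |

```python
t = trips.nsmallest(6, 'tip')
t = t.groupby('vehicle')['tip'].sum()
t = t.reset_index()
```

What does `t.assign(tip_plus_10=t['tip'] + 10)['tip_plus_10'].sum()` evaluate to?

take 6 rows with smallest tip:
   mins vehicle  tip driver
9    77   sedan    0    Ben
5    30   truck    4    Max
3    64   truck    7    Kai
8    44     van    7    Vic
0    43    bike   12    Max
6    76    bike   15    Max
group by vehicle, sum of tip:
vehicle
bike     27
sedan     0
truck    11
van       7
Name: tip, dtype: int64
reset_index():
  vehicle  tip
0    bike   27
1   sedan    0
2   truck   11
3     van    7
add column tip_plus_10 = t['tip'] + 10:
  vehicle  tip  tip_plus_10
0    bike   27           37
1   sedan    0           10
2   truck   11           21
3     van    7           17
So sum() = 85.

85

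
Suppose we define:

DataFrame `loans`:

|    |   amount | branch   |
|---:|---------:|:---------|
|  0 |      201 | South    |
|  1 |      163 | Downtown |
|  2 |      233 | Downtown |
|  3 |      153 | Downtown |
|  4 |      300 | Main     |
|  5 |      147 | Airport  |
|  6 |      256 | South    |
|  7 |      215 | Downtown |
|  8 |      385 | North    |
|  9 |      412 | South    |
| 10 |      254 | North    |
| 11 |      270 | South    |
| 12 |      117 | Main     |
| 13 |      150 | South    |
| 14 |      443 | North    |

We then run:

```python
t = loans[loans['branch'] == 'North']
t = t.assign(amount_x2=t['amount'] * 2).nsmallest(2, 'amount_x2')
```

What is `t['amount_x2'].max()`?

770

filter rows where branch == 'North':
    amount branch
8      385  North
10     254  North
14     443  North
add column amount_x2 = t['amount'] * 2:
    amount branch  amount_x2
8      385  North        770
10     254  North        508
14     443  North        886
take 2 rows with smallest amount_x2:
    amount branch  amount_x2
10     254  North        508
8      385  North        770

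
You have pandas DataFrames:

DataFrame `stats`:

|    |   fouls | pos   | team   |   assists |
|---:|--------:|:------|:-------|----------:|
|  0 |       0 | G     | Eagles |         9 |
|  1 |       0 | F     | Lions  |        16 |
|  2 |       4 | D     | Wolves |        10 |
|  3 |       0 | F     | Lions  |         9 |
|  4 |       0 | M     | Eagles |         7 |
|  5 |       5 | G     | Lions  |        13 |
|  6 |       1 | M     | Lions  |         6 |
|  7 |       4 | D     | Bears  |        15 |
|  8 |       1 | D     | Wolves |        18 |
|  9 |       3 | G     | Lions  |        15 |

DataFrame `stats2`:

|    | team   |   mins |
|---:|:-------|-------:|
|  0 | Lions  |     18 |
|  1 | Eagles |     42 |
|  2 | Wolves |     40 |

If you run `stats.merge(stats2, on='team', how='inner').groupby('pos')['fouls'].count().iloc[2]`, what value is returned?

3

merge on 'team' (how='inner') → 9 rows:
   fouls pos    team  assists  mins
0      0   G  Eagles        9    42
1      0   F   Lions       16    18
2      4   D  Wolves       10    40
3      0   F   Lions        9    18
4      0   M  Eagles        7    42
5      5   G   Lions       13    18
6      1   M   Lions        6    18
7      1   D  Wolves       18    40
8      3   G   Lions       15    18
group by pos, count of fouls:
pos
D    2
F    2
G    3
M    2
Name: fouls, dtype: int64
The value at position 2 is 3.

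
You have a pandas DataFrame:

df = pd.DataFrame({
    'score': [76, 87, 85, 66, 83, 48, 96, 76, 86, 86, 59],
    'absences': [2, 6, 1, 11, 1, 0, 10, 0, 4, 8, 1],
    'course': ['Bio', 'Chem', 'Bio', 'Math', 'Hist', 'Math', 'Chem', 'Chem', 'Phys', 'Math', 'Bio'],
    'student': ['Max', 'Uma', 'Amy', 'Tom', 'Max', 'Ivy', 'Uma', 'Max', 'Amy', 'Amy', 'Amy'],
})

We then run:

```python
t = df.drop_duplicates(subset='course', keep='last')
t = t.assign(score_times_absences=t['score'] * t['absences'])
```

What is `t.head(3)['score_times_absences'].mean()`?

142.333333333

drop duplicate course (keep=last):
    score  absences course student
4      83         1   Hist     Max
7      76         0   Chem     Max
8      86         4   Phys     Amy
9      86         8   Math     Amy
10     59         1    Bio     Amy
add column score_times_absences = t['score'] * t['absences']:
    score  absences course student  score_times_absences
4      83         1   Hist     Max                    83
7      76         0   Chem     Max                     0
8      86         4   Phys     Amy                   344
9      86         8   Math     Amy                   688
10     59         1    Bio     Amy                    59
take first 3 rows:
   score  absences course student  score_times_absences
4     83         1   Hist     Max                    83
7     76         0   Chem     Max                     0
8     86         4   Phys     Amy                   344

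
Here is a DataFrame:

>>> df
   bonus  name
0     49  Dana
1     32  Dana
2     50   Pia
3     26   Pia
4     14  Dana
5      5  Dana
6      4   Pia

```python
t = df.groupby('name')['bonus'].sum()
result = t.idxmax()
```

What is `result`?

Dana

group by name, sum of bonus:
name
Dana    100
Pia      80
Name: bonus, dtype: int64
The label with the largest value is Dana.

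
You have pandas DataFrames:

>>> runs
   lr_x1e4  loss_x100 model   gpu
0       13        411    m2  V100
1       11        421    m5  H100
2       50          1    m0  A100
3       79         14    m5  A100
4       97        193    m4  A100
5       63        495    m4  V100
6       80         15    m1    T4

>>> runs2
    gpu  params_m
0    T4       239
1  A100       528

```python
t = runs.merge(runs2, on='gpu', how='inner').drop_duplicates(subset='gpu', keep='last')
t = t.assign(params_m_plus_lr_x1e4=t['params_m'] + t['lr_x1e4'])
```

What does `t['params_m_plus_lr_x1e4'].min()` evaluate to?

319

merge on 'gpu' (how='inner') → 4 rows:
   lr_x1e4  loss_x100 model   gpu  params_m
0       50          1    m0  A100       528
1       79         14    m5  A100       528
2       97        193    m4  A100       528
3       80         15    m1    T4       239
drop duplicate gpu (keep=last):
   lr_x1e4  loss_x100 model   gpu  params_m
2       97        193    m4  A100       528
3       80         15    m1    T4       239
add column params_m_plus_lr_x1e4 = t['params_m'] + t['lr_x1e4']:
   lr_x1e4  loss_x100 model   gpu  params_m  params_m_plus_lr_x1e4
2       97        193    m4  A100       528                    625
3       80         15    m1    T4       239                    319
Taking the min of column 'params_m_plus_lr_x1e4' gives 319.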